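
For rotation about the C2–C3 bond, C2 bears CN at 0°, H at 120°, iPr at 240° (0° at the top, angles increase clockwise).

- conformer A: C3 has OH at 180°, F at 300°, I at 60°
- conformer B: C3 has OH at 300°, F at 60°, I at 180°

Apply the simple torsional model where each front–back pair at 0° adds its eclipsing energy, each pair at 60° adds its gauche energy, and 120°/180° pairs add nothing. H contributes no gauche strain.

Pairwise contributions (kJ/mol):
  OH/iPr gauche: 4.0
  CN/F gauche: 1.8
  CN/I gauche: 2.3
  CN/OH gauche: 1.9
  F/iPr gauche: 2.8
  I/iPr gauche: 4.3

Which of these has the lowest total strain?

A

A (staggered): CN(0°)/F(300°) gauche 1.8; CN(0°)/I(60°) gauche 2.3; iPr(240°)/OH(180°) gauche 4.0; iPr(240°)/F(300°) gauche 2.8 → 10.9 kJ/mol.
B (staggered): CN(0°)/OH(300°) gauche 1.9; CN(0°)/F(60°) gauche 1.8; iPr(240°)/OH(300°) gauche 4.0; iPr(240°)/I(180°) gauche 4.3 → 12.0 kJ/mol.
A has the lowest total (10.9 kJ/mol).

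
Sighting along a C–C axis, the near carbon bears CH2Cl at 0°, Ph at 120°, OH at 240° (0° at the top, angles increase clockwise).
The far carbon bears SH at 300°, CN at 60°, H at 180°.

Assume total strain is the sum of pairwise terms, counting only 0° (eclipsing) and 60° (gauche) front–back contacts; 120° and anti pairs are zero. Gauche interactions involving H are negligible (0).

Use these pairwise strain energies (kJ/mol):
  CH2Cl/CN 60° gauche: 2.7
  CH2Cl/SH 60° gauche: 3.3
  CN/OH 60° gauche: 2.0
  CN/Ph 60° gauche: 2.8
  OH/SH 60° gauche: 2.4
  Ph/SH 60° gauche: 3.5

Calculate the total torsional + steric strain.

11.2 kJ/mol

This conformer (staggered): CH2Cl(0°)/SH(300°) gauche 3.3; CH2Cl(0°)/CN(60°) gauche 2.7; Ph(120°)/CN(60°) gauche 2.8; OH(240°)/SH(300°) gauche 2.4 → 11.2 kJ/mol.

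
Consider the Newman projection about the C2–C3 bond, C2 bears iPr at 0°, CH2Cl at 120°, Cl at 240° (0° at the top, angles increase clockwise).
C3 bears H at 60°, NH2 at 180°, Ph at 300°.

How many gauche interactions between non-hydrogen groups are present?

4

Non-H gauche pairs: iPr(0°)/Ph(300°); CH2Cl(120°)/NH2(180°); Cl(240°)/NH2(180°); Cl(240°)/Ph(300°) — 4 interactions.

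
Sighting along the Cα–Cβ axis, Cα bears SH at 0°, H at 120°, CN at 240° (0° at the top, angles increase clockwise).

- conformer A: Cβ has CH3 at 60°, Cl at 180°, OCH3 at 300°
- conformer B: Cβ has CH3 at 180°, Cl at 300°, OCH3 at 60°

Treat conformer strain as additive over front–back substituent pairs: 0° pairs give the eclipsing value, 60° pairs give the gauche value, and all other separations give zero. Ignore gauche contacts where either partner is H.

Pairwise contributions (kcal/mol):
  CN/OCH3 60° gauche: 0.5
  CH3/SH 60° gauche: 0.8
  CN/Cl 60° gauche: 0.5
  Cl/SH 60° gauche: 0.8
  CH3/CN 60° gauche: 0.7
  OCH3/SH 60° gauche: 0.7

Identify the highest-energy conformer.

A (staggered): SH(0°)/CH3(60°) gauche 0.8; SH(0°)/OCH3(300°) gauche 0.7; CN(240°)/Cl(180°) gauche 0.5; CN(240°)/OCH3(300°) gauche 0.5 → 2.5 kcal/mol.
B (staggered): SH(0°)/Cl(300°) gauche 0.8; SH(0°)/OCH3(60°) gauche 0.7; CN(240°)/CH3(180°) gauche 0.7; CN(240°)/Cl(300°) gauche 0.5 → 2.7 kcal/mol.
B has the highest total (2.7 kcal/mol).

B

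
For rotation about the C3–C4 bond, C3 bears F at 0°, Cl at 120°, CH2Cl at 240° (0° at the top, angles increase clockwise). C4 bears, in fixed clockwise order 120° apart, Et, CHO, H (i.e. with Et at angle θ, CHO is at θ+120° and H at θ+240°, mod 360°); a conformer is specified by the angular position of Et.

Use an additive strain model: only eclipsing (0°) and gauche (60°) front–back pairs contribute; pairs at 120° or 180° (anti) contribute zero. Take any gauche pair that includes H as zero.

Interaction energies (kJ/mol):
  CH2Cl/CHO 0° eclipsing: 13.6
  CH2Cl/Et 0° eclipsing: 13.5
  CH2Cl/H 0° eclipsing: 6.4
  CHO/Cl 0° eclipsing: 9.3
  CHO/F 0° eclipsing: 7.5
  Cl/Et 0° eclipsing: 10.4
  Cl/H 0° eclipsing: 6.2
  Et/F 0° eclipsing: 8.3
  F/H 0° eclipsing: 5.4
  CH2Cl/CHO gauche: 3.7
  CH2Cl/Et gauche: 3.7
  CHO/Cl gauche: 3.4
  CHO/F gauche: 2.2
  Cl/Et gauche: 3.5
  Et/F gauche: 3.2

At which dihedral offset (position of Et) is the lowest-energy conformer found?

Et at 0° is eclipsed. F at 0° is eclipsed with Et at 0° (8.3); Cl at 120° is eclipsed with CHO at 120° (9.3); CH2Cl at 240° is eclipsed with H at 240° (6.4). Total 24.0 kJ/mol.
Et at 60° is staggered. F at 0° is gauche with Et at 60° (3.2); Cl at 120° is gauche with Et at 60° (3.5); Cl at 120° is gauche with CHO at 180° (3.4); CH2Cl at 240° is gauche with CHO at 180° (3.7). Total 13.8 kJ/mol.
Et at 120° is eclipsed. F at 0° is eclipsed with H at 0° (5.4); Cl at 120° is eclipsed with Et at 120° (10.4); CH2Cl at 240° is eclipsed with CHO at 240° (13.6). Total 29.4 kJ/mol.
Et at 180° is staggered. F at 0° is gauche with CHO at 300° (2.2); Cl at 120° is gauche with Et at 180° (3.5); CH2Cl at 240° is gauche with Et at 180° (3.7); CH2Cl at 240° is gauche with CHO at 300° (3.7). Total 13.1 kJ/mol.
Et at 240° is eclipsed. F at 0° is eclipsed with CHO at 0° (7.5); Cl at 120° is eclipsed with H at 120° (6.2); CH2Cl at 240° is eclipsed with Et at 240° (13.5). Total 27.2 kJ/mol.
Et at 300° is staggered. F at 0° is gauche with Et at 300° (3.2); F at 0° is gauche with CHO at 60° (2.2); Cl at 120° is gauche with CHO at 60° (3.4); CH2Cl at 240° is gauche with Et at 300° (3.7). Total 12.5 kJ/mol.
The minimum (12.5 kJ/mol) occurs with Et at 300°.

300°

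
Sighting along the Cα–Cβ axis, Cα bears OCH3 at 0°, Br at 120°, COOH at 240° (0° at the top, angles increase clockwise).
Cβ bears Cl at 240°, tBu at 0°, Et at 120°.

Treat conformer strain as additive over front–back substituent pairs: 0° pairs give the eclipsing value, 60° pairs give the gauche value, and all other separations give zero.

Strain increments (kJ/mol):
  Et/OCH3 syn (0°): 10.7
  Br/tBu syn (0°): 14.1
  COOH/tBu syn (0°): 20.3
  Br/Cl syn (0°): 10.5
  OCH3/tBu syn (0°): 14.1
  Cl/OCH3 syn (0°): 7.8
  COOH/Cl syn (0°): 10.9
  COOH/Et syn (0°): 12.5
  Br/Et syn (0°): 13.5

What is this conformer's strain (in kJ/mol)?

38.5 kJ/mol

This conformer (eclipsed): OCH3(0°)/tBu(0°) eclipsed 14.1; Br(120°)/Et(120°) eclipsed 13.5; COOH(240°)/Cl(240°) eclipsed 10.9 → 38.5 kJ/mol.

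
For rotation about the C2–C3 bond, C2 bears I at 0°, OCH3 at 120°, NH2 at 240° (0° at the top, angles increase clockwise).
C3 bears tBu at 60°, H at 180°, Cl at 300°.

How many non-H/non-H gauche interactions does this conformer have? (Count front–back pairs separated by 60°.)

Non-H gauche pairs: I(0°)/tBu(60°); I(0°)/Cl(300°); OCH3(120°)/tBu(60°); NH2(240°)/Cl(300°) — 4 interactions.

4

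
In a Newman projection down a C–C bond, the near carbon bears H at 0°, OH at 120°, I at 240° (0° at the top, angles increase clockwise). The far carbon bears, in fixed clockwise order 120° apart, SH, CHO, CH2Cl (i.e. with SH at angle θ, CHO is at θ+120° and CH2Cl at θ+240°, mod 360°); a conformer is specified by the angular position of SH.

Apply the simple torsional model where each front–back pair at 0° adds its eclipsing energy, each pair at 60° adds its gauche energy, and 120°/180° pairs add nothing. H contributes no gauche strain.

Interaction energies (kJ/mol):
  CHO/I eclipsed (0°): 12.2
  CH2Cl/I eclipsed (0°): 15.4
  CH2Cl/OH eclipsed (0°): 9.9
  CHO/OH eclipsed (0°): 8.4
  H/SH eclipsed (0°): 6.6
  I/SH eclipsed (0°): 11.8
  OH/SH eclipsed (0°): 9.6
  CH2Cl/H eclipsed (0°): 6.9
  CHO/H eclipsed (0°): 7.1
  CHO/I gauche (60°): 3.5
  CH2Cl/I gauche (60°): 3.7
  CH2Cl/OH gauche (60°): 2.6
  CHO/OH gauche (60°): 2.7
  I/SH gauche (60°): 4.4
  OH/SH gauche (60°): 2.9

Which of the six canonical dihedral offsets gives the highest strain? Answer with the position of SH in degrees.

SH at 0° (eclipsed): H–SH eclipsed, OH–CHO eclipsed, I–CH2Cl eclipsed; 6.6 + 8.4 + 15.4 = 30.4 kJ/mol.
SH at 60° (staggered): OH–SH gauche, OH–CHO gauche, I–CHO gauche, I–CH2Cl gauche; 2.9 + 2.7 + 3.5 + 3.7 = 12.8 kJ/mol.
SH at 120° (eclipsed): H–CH2Cl eclipsed, OH–SH eclipsed, I–CHO eclipsed; 6.9 + 9.6 + 12.2 = 28.7 kJ/mol.
SH at 180° (staggered): OH–SH gauche, OH–CH2Cl gauche, I–SH gauche, I–CHO gauche; 2.9 + 2.6 + 4.4 + 3.5 = 13.4 kJ/mol.
SH at 240° (eclipsed): H–CHO eclipsed, OH–CH2Cl eclipsed, I–SH eclipsed; 7.1 + 9.9 + 11.8 = 28.8 kJ/mol.
SH at 300° (staggered): OH–CHO gauche, OH–CH2Cl gauche, I–SH gauche, I–CH2Cl gauche; 2.7 + 2.6 + 4.4 + 3.7 = 13.4 kJ/mol.
The maximum (30.4 kJ/mol) occurs with SH at 0°.

0°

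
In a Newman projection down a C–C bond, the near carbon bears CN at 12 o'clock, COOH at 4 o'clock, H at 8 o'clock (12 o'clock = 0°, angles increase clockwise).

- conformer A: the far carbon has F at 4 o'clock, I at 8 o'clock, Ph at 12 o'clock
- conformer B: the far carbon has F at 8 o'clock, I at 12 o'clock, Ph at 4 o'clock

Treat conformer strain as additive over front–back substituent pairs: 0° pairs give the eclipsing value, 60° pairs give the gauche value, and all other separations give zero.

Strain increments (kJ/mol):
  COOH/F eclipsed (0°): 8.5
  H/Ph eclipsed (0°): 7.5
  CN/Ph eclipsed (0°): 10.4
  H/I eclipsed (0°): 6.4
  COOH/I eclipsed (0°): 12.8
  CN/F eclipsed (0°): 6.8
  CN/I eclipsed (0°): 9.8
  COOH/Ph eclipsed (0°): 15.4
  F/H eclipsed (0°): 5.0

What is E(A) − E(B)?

-4.9 kJ/mol

A (eclipsed): CN(0°)/Ph(0°) eclipsed 10.4; COOH(120°)/F(120°) eclipsed 8.5; H(240°)/I(240°) eclipsed 6.4 → 25.3 kJ/mol.
B (eclipsed): CN(0°)/I(0°) eclipsed 9.8; COOH(120°)/Ph(120°) eclipsed 15.4; H(240°)/F(240°) eclipsed 5.0 → 30.2 kJ/mol.
E(A) − E(B) = 25.3 − 30.2 = -4.9 kJ/mol.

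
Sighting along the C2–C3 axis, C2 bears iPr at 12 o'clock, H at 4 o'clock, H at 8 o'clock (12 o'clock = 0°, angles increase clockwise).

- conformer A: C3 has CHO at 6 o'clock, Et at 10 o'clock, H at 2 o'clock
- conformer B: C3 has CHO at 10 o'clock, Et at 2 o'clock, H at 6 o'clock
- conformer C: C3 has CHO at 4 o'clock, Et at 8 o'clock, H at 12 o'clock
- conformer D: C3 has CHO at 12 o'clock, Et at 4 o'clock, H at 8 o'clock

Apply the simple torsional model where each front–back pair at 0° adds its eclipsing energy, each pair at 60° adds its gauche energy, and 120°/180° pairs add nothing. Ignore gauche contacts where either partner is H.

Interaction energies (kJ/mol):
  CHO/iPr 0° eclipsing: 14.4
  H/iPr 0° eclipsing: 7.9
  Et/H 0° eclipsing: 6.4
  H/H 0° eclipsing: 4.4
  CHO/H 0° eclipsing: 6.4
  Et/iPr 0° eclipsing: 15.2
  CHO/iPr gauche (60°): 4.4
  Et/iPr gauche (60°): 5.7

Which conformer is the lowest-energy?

A

A (staggered): iPr(0°)/Et(300°) gauche 5.7 → 5.7 kJ/mol.
B (staggered): iPr(0°)/CHO(300°) gauche 4.4; iPr(0°)/Et(60°) gauche 5.7 → 10.1 kJ/mol.
C (eclipsed): iPr(0°)/H(0°) eclipsed 7.9; H(120°)/CHO(120°) eclipsed 6.4; H(240°)/Et(240°) eclipsed 6.4 → 20.7 kJ/mol.
D (eclipsed): iPr(0°)/CHO(0°) eclipsed 14.4; H(120°)/Et(120°) eclipsed 6.4; H(240°)/H(240°) eclipsed 4.4 → 25.2 kJ/mol.
A has the lowest total (5.7 kJ/mol).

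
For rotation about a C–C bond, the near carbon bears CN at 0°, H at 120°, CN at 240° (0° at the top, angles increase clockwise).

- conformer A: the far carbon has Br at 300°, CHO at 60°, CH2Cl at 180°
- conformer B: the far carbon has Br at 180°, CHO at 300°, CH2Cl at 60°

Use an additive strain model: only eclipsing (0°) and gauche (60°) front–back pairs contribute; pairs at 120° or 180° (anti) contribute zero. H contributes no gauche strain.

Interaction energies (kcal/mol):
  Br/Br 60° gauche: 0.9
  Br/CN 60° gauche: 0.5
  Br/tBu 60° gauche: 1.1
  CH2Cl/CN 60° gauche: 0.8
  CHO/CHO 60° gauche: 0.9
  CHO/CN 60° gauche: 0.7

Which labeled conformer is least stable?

B

A (staggered): CN(0°)/Br(300°) gauche 0.5; CN(0°)/CHO(60°) gauche 0.7; CN(240°)/Br(300°) gauche 0.5; CN(240°)/CH2Cl(180°) gauche 0.8 → 2.5 kcal/mol.
B (staggered): CN(0°)/CHO(300°) gauche 0.7; CN(0°)/CH2Cl(60°) gauche 0.8; CN(240°)/Br(180°) gauche 0.5; CN(240°)/CHO(300°) gauche 0.7 → 2.7 kcal/mol.
B has the highest total (2.7 kcal/mol).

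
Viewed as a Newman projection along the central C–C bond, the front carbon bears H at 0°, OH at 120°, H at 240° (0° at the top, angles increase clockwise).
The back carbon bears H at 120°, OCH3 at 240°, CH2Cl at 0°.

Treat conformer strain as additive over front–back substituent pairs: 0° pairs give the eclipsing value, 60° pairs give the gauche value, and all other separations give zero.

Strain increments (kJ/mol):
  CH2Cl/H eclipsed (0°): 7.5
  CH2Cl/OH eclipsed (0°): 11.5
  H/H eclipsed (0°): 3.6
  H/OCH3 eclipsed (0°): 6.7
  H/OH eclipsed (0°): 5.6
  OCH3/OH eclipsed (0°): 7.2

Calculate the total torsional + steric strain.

This conformer is eclipsed. H at 0° is eclipsed with CH2Cl at 0° (7.5); OH at 120° is eclipsed with H at 120° (5.6); H at 240° is eclipsed with OCH3 at 240° (6.7). Total 19.8 kJ/mol.

19.8 kJ/mol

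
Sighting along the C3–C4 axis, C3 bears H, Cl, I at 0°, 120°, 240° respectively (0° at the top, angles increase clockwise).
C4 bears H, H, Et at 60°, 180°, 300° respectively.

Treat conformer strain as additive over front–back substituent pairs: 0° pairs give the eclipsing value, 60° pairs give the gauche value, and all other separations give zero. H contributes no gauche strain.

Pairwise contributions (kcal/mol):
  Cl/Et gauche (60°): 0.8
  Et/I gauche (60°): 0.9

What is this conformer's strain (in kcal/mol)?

0.9 kcal/mol

This conformer (staggered): I–Et gauche; 0.9 = 0.9 kcal/mol.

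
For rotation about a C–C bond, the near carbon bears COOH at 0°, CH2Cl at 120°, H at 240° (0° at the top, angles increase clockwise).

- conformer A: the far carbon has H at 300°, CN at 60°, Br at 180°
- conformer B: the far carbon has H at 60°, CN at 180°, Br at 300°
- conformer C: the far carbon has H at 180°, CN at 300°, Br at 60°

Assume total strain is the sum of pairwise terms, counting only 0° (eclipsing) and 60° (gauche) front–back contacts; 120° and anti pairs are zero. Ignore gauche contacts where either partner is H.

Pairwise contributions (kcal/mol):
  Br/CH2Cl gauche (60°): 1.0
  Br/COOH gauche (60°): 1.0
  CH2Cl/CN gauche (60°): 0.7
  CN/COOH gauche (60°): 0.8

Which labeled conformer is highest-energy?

A (staggered): COOH(0°)/CN(60°) gauche 0.8; CH2Cl(120°)/CN(60°) gauche 0.7; CH2Cl(120°)/Br(180°) gauche 1.0 → 2.5 kcal/mol.
B (staggered): COOH(0°)/Br(300°) gauche 1.0; CH2Cl(120°)/CN(180°) gauche 0.7 → 1.7 kcal/mol.
C (staggered): COOH(0°)/CN(300°) gauche 0.8; COOH(0°)/Br(60°) gauche 1.0; CH2Cl(120°)/Br(60°) gauche 1.0 → 2.8 kcal/mol.
C has the highest total (2.8 kcal/mol).

C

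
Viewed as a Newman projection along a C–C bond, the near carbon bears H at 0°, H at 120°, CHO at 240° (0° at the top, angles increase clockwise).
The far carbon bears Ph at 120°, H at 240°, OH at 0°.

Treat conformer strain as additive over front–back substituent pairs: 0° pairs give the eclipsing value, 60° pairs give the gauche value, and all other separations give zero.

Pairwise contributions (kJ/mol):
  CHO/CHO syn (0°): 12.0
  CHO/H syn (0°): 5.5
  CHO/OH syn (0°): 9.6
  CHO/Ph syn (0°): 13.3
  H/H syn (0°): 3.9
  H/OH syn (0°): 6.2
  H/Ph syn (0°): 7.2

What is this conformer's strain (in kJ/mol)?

This conformer (eclipsed): H–OH eclipsed, H–Ph eclipsed, CHO–H eclipsed; 6.2 + 7.2 + 5.5 = 18.9 kJ/mol.

18.9 kJ/mol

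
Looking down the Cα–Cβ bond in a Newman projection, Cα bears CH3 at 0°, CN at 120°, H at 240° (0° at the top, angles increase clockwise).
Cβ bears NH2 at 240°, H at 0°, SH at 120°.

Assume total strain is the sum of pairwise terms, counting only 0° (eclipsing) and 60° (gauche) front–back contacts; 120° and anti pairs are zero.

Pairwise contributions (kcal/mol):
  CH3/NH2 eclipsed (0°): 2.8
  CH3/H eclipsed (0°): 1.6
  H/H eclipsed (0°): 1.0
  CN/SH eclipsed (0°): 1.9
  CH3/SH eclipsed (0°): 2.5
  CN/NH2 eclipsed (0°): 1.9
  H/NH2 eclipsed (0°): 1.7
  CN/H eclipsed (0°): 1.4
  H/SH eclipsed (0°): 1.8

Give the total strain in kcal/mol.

5.2 kcal/mol

This conformer (eclipsed): CH3(0°)/H(0°) eclipsed 1.6; CN(120°)/SH(120°) eclipsed 1.9; H(240°)/NH2(240°) eclipsed 1.7 → 5.2 kcal/mol.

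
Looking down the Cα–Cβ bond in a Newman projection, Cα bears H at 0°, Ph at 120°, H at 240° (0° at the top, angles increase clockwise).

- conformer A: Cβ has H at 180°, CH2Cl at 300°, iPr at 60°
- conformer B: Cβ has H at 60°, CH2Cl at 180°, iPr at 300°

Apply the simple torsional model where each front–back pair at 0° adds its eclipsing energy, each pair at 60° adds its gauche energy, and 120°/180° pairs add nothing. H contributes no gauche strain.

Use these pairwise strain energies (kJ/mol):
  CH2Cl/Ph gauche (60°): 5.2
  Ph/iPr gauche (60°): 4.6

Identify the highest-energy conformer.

A (staggered): Ph–iPr gauche; 4.6 = 4.6 kJ/mol.
B (staggered): Ph–CH2Cl gauche; 5.2 = 5.2 kJ/mol.
B has the highest total (5.2 kJ/mol).

B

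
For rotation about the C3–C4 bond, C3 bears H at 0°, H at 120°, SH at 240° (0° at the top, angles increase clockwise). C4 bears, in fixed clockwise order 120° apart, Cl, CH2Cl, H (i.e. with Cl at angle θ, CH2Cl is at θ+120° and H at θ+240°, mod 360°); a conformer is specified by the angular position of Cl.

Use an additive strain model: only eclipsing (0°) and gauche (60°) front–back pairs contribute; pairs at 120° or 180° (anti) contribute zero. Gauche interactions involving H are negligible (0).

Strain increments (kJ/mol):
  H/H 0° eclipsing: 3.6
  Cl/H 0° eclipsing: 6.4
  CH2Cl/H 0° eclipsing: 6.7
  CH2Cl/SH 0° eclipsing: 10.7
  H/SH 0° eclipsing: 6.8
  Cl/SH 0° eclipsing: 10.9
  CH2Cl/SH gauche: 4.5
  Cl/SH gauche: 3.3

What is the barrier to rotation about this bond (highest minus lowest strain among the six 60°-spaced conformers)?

17.9 kJ/mol

Cl at 0° (eclipsed): H(0°)/Cl(0°) eclipsed 6.4; H(120°)/CH2Cl(120°) eclipsed 6.7; SH(240°)/H(240°) eclipsed 6.8 → 19.9 kJ/mol.
Cl at 60° (staggered): SH(240°)/CH2Cl(180°) gauche 4.5 → 4.5 kJ/mol.
Cl at 120° (eclipsed): H(0°)/H(0°) eclipsed 3.6; H(120°)/Cl(120°) eclipsed 6.4; SH(240°)/CH2Cl(240°) eclipsed 10.7 → 20.7 kJ/mol.
Cl at 180° (staggered): SH(240°)/Cl(180°) gauche 3.3; SH(240°)/CH2Cl(300°) gauche 4.5 → 7.8 kJ/mol.
Cl at 240° (eclipsed): H(0°)/CH2Cl(0°) eclipsed 6.7; H(120°)/H(120°) eclipsed 3.6; SH(240°)/Cl(240°) eclipsed 10.9 → 21.2 kJ/mol.
Cl at 300° (staggered): SH(240°)/Cl(300°) gauche 3.3 → 3.3 kJ/mol.
Max at 240° (21.2 kJ/mol), min at 300° (3.3 kJ/mol); barrier = 17.9 kJ/mol.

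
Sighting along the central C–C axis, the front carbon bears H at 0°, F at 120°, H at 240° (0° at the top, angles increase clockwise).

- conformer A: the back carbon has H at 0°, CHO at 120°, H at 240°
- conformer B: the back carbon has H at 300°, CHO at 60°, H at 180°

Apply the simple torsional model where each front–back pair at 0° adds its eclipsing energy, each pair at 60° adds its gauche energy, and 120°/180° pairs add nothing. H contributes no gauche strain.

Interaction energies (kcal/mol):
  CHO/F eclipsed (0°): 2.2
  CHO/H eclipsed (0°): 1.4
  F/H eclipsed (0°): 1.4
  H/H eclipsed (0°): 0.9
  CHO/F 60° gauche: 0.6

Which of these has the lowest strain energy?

B

A is eclipsed. H at 0° is eclipsed with H at 0° (0.9); F at 120° is eclipsed with CHO at 120° (2.2); H at 240° is eclipsed with H at 240° (0.9). Total 4.0 kcal/mol.
B is staggered. F at 120° is gauche with CHO at 60° (0.6). Total 0.6 kcal/mol.
B has the lowest total (0.6 kcal/mol).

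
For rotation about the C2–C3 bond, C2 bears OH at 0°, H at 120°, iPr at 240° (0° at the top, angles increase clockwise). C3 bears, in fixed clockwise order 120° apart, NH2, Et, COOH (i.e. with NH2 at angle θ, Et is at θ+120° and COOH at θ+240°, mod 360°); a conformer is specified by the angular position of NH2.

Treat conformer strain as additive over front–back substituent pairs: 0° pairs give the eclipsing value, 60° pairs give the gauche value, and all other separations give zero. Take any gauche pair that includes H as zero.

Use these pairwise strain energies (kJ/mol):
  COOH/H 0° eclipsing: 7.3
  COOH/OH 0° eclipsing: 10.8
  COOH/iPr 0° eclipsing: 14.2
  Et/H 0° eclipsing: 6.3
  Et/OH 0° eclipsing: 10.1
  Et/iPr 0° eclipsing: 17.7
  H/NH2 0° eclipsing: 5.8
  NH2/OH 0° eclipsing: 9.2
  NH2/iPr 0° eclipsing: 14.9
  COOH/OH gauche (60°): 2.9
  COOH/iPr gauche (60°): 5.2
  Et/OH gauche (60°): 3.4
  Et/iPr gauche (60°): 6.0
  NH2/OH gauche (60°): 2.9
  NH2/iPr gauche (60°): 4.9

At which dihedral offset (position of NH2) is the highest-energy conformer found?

NH2 at 0° (eclipsed): OH(0°)/NH2(0°) eclipsed 9.2; H(120°)/Et(120°) eclipsed 6.3; iPr(240°)/COOH(240°) eclipsed 14.2 → 29.7 kJ/mol.
NH2 at 60° (staggered): OH(0°)/NH2(60°) gauche 2.9; OH(0°)/COOH(300°) gauche 2.9; iPr(240°)/Et(180°) gauche 6.0; iPr(240°)/COOH(300°) gauche 5.2 → 17.0 kJ/mol.
NH2 at 120° (eclipsed): OH(0°)/COOH(0°) eclipsed 10.8; H(120°)/NH2(120°) eclipsed 5.8; iPr(240°)/Et(240°) eclipsed 17.7 → 34.3 kJ/mol.
NH2 at 180° (staggered): OH(0°)/Et(300°) gauche 3.4; OH(0°)/COOH(60°) gauche 2.9; iPr(240°)/NH2(180°) gauche 4.9; iPr(240°)/Et(300°) gauche 6.0 → 17.2 kJ/mol.
NH2 at 240° (eclipsed): OH(0°)/Et(0°) eclipsed 10.1; H(120°)/COOH(120°) eclipsed 7.3; iPr(240°)/NH2(240°) eclipsed 14.9 → 32.3 kJ/mol.
NH2 at 300° (staggered): OH(0°)/NH2(300°) gauche 2.9; OH(0°)/Et(60°) gauche 3.4; iPr(240°)/NH2(300°) gauche 4.9; iPr(240°)/COOH(180°) gauche 5.2 → 16.4 kJ/mol.
The maximum (34.3 kJ/mol) occurs with NH2 at 120°.

120°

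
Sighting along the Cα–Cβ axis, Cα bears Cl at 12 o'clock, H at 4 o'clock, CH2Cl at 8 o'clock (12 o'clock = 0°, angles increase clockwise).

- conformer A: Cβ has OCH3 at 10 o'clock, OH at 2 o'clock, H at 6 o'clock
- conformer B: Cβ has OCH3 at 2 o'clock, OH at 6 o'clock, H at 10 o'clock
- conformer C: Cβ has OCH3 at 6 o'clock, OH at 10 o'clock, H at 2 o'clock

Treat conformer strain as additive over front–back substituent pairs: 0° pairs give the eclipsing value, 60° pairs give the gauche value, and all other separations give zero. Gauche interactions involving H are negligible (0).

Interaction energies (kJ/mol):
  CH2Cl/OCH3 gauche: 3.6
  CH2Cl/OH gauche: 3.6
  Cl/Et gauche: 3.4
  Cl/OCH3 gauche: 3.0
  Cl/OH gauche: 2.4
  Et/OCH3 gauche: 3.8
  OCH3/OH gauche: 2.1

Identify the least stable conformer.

C

A is staggered. Cl at 0° is gauche with OCH3 at 300° (3.0); Cl at 0° is gauche with OH at 60° (2.4); CH2Cl at 240° is gauche with OCH3 at 300° (3.6). Total 9.0 kJ/mol.
B is staggered. Cl at 0° is gauche with OCH3 at 60° (3.0); CH2Cl at 240° is gauche with OH at 180° (3.6). Total 6.6 kJ/mol.
C is staggered. Cl at 0° is gauche with OH at 300° (2.4); CH2Cl at 240° is gauche with OCH3 at 180° (3.6); CH2Cl at 240° is gauche with OH at 300° (3.6). Total 9.6 kJ/mol.
C has the highest total (9.6 kJ/mol).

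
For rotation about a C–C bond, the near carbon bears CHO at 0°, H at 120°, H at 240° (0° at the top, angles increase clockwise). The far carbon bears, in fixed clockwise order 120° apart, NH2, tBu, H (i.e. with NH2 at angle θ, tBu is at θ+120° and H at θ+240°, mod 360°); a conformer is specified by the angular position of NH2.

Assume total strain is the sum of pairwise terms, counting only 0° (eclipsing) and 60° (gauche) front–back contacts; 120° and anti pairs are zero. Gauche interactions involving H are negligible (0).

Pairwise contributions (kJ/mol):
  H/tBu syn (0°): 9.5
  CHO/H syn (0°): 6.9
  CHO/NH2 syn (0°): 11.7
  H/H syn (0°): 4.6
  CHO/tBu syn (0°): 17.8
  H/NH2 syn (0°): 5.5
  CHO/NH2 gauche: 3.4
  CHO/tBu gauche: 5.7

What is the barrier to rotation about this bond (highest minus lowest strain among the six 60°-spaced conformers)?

24.5 kJ/mol

NH2 at 0° (eclipsed): CHO–NH2 eclipsed, H–tBu eclipsed, H–H eclipsed; 11.7 + 9.5 + 4.6 = 25.8 kJ/mol.
NH2 at 60° (staggered): CHO–NH2 gauche; 3.4 = 3.4 kJ/mol.
NH2 at 120° (eclipsed): CHO–H eclipsed, H–NH2 eclipsed, H–tBu eclipsed; 6.9 + 5.5 + 9.5 = 21.9 kJ/mol.
NH2 at 180° (staggered): CHO–tBu gauche; 5.7 = 5.7 kJ/mol.
NH2 at 240° (eclipsed): CHO–tBu eclipsed, H–H eclipsed, H–NH2 eclipsed; 17.8 + 4.6 + 5.5 = 27.9 kJ/mol.
NH2 at 300° (staggered): CHO–NH2 gauche, CHO–tBu gauche; 3.4 + 5.7 = 9.1 kJ/mol.
Max at 240° (27.9 kJ/mol), min at 60° (3.4 kJ/mol); barrier = 24.5 kJ/mol.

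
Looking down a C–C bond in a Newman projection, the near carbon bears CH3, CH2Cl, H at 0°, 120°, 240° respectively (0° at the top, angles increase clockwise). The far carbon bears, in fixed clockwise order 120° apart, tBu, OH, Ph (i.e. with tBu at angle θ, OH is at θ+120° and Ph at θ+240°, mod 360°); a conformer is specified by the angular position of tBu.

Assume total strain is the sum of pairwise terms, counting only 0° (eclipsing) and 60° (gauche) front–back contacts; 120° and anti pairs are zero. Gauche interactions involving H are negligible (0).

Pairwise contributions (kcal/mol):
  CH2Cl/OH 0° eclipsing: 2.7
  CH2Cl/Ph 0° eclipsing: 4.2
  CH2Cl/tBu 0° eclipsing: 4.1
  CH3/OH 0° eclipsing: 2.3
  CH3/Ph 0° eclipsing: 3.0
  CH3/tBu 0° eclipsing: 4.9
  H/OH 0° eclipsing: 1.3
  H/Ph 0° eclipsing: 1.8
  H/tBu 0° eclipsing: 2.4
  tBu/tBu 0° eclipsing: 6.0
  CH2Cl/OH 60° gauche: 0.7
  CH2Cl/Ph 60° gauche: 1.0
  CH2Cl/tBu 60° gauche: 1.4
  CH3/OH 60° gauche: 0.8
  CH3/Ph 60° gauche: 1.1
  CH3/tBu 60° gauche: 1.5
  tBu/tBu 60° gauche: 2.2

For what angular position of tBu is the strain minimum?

300°

tBu at 0° is eclipsed. CH3 at 0° is eclipsed with tBu at 0° (4.9); CH2Cl at 120° is eclipsed with OH at 120° (2.7); H at 240° is eclipsed with Ph at 240° (1.8). Total 9.4 kcal/mol.
tBu at 60° is staggered. CH3 at 0° is gauche with tBu at 60° (1.5); CH3 at 0° is gauche with Ph at 300° (1.1); CH2Cl at 120° is gauche with tBu at 60° (1.4); CH2Cl at 120° is gauche with OH at 180° (0.7). Total 4.7 kcal/mol.
tBu at 120° is eclipsed. CH3 at 0° is eclipsed with Ph at 0° (3.0); CH2Cl at 120° is eclipsed with tBu at 120° (4.1); H at 240° is eclipsed with OH at 240° (1.3). Total 8.4 kcal/mol.
tBu at 180° is staggered. CH3 at 0° is gauche with OH at 300° (0.8); CH3 at 0° is gauche with Ph at 60° (1.1); CH2Cl at 120° is gauche with tBu at 180° (1.4); CH2Cl at 120° is gauche with Ph at 60° (1.0). Total 4.3 kcal/mol.
tBu at 240° is eclipsed. CH3 at 0° is eclipsed with OH at 0° (2.3); CH2Cl at 120° is eclipsed with Ph at 120° (4.2); H at 240° is eclipsed with tBu at 240° (2.4). Total 8.9 kcal/mol.
tBu at 300° is staggered. CH3 at 0° is gauche with tBu at 300° (1.5); CH3 at 0° is gauche with OH at 60° (0.8); CH2Cl at 120° is gauche with OH at 60° (0.7); CH2Cl at 120° is gauche with Ph at 180° (1.0). Total 4.0 kcal/mol.
The minimum (4.0 kcal/mol) occurs with tBu at 300°.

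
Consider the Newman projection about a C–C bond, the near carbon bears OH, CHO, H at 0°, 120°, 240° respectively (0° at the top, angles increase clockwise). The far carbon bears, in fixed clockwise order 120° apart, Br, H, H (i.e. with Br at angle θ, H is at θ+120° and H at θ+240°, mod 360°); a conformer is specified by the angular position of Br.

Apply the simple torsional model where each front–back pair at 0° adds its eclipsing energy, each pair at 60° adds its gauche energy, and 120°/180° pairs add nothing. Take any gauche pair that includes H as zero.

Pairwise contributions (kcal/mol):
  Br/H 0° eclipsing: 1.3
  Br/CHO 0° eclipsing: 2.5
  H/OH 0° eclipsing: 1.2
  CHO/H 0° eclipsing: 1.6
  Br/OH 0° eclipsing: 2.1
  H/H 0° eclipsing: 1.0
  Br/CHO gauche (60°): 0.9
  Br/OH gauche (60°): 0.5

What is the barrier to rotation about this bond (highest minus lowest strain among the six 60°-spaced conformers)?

Br at 0° (eclipsed): OH–Br eclipsed, CHO–H eclipsed, H–H eclipsed; 2.1 + 1.6 + 1.0 = 4.7 kcal/mol.
Br at 60° (staggered): OH–Br gauche, CHO–Br gauche; 0.5 + 0.9 = 1.4 kcal/mol.
Br at 120° (eclipsed): OH–H eclipsed, CHO–Br eclipsed, H–H eclipsed; 1.2 + 2.5 + 1.0 = 4.7 kcal/mol.
Br at 180° (staggered): CHO–Br gauche; 0.9 = 0.9 kcal/mol.
Br at 240° (eclipsed): OH–H eclipsed, CHO–H eclipsed, H–Br eclipsed; 1.2 + 1.6 + 1.3 = 4.1 kcal/mol.
Br at 300° (staggered): OH–Br gauche; 0.5 = 0.5 kcal/mol.
Max at 0° (4.7 kcal/mol), min at 300° (0.5 kcal/mol); barrier = 4.2 kcal/mol.

4.2 kcal/mol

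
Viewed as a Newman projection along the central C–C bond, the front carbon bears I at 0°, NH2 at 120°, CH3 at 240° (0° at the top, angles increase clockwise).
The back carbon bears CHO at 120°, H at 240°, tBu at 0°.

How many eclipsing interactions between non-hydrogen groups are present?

Non-H eclipsing pairs: I(0°)/tBu(0°); NH2(120°)/CHO(120°) — 2 interactions.

2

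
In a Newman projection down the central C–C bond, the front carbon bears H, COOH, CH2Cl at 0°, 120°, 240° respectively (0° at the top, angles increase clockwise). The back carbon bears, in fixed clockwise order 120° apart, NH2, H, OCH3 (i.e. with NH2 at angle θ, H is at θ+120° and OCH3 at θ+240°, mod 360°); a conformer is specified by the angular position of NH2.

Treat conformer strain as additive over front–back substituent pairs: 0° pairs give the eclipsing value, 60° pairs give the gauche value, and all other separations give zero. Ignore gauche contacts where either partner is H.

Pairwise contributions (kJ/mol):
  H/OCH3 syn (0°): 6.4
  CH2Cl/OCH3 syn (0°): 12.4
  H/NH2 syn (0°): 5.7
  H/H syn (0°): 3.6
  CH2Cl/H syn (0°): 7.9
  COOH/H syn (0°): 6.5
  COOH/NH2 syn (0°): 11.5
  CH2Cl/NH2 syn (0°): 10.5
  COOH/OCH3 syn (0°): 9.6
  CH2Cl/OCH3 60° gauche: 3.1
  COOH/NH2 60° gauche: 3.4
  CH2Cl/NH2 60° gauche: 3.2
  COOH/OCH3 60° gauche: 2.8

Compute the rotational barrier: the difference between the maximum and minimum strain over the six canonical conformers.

19.3 kJ/mol

NH2 at 0° (eclipsed): H–NH2 eclipsed, COOH–H eclipsed, CH2Cl–OCH3 eclipsed; 5.7 + 6.5 + 12.4 = 24.6 kJ/mol.
NH2 at 60° (staggered): COOH–NH2 gauche, CH2Cl–OCH3 gauche; 3.4 + 3.1 = 6.5 kJ/mol.
NH2 at 120° (eclipsed): H–OCH3 eclipsed, COOH–NH2 eclipsed, CH2Cl–H eclipsed; 6.4 + 11.5 + 7.9 = 25.8 kJ/mol.
NH2 at 180° (staggered): COOH–NH2 gauche, COOH–OCH3 gauche, CH2Cl–NH2 gauche; 3.4 + 2.8 + 3.2 = 9.4 kJ/mol.
NH2 at 240° (eclipsed): H–H eclipsed, COOH–OCH3 eclipsed, CH2Cl–NH2 eclipsed; 3.6 + 9.6 + 10.5 = 23.7 kJ/mol.
NH2 at 300° (staggered): COOH–OCH3 gauche, CH2Cl–NH2 gauche, CH2Cl–OCH3 gauche; 2.8 + 3.2 + 3.1 = 9.1 kJ/mol.
Max at 120° (25.8 kJ/mol), min at 60° (6.5 kJ/mol); barrier = 19.3 kJ/mol.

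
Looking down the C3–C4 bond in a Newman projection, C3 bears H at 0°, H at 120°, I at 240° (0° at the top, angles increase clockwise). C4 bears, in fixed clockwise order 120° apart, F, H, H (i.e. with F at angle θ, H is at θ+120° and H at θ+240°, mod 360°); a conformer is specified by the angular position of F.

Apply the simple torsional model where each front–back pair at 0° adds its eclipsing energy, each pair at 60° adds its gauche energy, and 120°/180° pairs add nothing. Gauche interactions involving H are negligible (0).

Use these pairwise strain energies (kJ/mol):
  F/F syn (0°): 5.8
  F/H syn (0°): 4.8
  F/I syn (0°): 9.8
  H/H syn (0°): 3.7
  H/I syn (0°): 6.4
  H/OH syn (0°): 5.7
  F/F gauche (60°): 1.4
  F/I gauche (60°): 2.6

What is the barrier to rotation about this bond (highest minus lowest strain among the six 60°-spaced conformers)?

17.2 kJ/mol

F at 0° (eclipsed): H(0°)/F(0°) eclipsed 4.8; H(120°)/H(120°) eclipsed 3.7; I(240°)/H(240°) eclipsed 6.4 → 14.9 kJ/mol.
F at 60° (staggered): no non-H gauche contacts → 0.0 kJ/mol.
F at 120° (eclipsed): H(0°)/H(0°) eclipsed 3.7; H(120°)/F(120°) eclipsed 4.8; I(240°)/H(240°) eclipsed 6.4 → 14.9 kJ/mol.
F at 180° (staggered): I(240°)/F(180°) gauche 2.6 → 2.6 kJ/mol.
F at 240° (eclipsed): H(0°)/H(0°) eclipsed 3.7; H(120°)/H(120°) eclipsed 3.7; I(240°)/F(240°) eclipsed 9.8 → 17.2 kJ/mol.
F at 300° (staggered): I(240°)/F(300°) gauche 2.6 → 2.6 kJ/mol.
Max at 240° (17.2 kJ/mol), min at 60° (0.0 kJ/mol); barrier = 17.2 kJ/mol.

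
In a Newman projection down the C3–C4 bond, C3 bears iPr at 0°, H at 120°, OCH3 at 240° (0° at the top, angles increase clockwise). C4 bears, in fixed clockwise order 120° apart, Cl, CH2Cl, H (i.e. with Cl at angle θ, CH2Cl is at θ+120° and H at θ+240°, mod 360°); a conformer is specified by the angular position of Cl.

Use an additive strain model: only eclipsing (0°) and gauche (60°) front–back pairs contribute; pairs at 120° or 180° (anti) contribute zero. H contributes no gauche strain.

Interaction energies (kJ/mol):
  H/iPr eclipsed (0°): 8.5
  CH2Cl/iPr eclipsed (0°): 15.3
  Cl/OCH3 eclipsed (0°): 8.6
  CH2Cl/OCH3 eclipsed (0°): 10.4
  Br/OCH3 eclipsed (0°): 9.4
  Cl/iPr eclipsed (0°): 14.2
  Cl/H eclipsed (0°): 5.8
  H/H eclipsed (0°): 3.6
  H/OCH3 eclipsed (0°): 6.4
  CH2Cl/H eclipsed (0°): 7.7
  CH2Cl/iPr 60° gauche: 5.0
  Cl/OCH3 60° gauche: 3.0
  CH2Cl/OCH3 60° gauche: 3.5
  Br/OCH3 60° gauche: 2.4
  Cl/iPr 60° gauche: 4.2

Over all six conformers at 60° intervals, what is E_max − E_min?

20.6 kJ/mol

Cl at 0° (eclipsed): iPr(0°)/Cl(0°) eclipsed 14.2; H(120°)/CH2Cl(120°) eclipsed 7.7; OCH3(240°)/H(240°) eclipsed 6.4 → 28.3 kJ/mol.
Cl at 60° (staggered): iPr(0°)/Cl(60°) gauche 4.2; OCH3(240°)/CH2Cl(180°) gauche 3.5 → 7.7 kJ/mol.
Cl at 120° (eclipsed): iPr(0°)/H(0°) eclipsed 8.5; H(120°)/Cl(120°) eclipsed 5.8; OCH3(240°)/CH2Cl(240°) eclipsed 10.4 → 24.7 kJ/mol.
Cl at 180° (staggered): iPr(0°)/CH2Cl(300°) gauche 5.0; OCH3(240°)/Cl(180°) gauche 3.0; OCH3(240°)/CH2Cl(300°) gauche 3.5 → 11.5 kJ/mol.
Cl at 240° (eclipsed): iPr(0°)/CH2Cl(0°) eclipsed 15.3; H(120°)/H(120°) eclipsed 3.6; OCH3(240°)/Cl(240°) eclipsed 8.6 → 27.5 kJ/mol.
Cl at 300° (staggered): iPr(0°)/Cl(300°) gauche 4.2; iPr(0°)/CH2Cl(60°) gauche 5.0; OCH3(240°)/Cl(300°) gauche 3.0 → 12.2 kJ/mol.
Max at 0° (28.3 kJ/mol), min at 60° (7.7 kJ/mol); barrier = 20.6 kJ/mol.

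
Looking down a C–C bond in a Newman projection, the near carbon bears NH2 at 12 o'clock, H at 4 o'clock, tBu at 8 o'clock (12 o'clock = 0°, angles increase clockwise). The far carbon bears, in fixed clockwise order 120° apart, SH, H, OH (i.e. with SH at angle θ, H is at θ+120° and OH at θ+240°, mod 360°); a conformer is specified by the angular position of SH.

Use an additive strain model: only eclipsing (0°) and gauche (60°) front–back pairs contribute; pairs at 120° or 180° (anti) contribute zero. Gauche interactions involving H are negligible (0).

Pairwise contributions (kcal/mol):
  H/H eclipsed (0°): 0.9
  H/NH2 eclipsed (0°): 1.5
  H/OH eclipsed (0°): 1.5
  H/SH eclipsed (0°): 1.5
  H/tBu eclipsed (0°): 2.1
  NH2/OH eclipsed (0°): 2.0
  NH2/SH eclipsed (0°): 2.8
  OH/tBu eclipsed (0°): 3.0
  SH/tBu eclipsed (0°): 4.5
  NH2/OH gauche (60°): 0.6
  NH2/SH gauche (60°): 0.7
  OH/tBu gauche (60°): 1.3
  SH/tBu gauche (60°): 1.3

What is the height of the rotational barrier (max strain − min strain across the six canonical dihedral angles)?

SH at 0° is eclipsed. NH2 at 0° is eclipsed with SH at 0° (2.8); H at 120° is eclipsed with H at 120° (0.9); tBu at 240° is eclipsed with OH at 240° (3.0). Total 6.7 kcal/mol.
SH at 60° is staggered. NH2 at 0° is gauche with SH at 60° (0.7); NH2 at 0° is gauche with OH at 300° (0.6); tBu at 240° is gauche with OH at 300° (1.3). Total 2.6 kcal/mol.
SH at 120° is eclipsed. NH2 at 0° is eclipsed with OH at 0° (2.0); H at 120° is eclipsed with SH at 120° (1.5); tBu at 240° is eclipsed with H at 240° (2.1). Total 5.6 kcal/mol.
SH at 180° is staggered. NH2 at 0° is gauche with OH at 60° (0.6); tBu at 240° is gauche with SH at 180° (1.3). Total 1.9 kcal/mol.
SH at 240° is eclipsed. NH2 at 0° is eclipsed with H at 0° (1.5); H at 120° is eclipsed with OH at 120° (1.5); tBu at 240° is eclipsed with SH at 240° (4.5). Total 7.5 kcal/mol.
SH at 300° is staggered. NH2 at 0° is gauche with SH at 300° (0.7); tBu at 240° is gauche with SH at 300° (1.3); tBu at 240° is gauche with OH at 180° (1.3). Total 3.3 kcal/mol.
Max at 240° (7.5 kcal/mol), min at 180° (1.9 kcal/mol); barrier = 5.6 kcal/mol.

5.6 kcal/mol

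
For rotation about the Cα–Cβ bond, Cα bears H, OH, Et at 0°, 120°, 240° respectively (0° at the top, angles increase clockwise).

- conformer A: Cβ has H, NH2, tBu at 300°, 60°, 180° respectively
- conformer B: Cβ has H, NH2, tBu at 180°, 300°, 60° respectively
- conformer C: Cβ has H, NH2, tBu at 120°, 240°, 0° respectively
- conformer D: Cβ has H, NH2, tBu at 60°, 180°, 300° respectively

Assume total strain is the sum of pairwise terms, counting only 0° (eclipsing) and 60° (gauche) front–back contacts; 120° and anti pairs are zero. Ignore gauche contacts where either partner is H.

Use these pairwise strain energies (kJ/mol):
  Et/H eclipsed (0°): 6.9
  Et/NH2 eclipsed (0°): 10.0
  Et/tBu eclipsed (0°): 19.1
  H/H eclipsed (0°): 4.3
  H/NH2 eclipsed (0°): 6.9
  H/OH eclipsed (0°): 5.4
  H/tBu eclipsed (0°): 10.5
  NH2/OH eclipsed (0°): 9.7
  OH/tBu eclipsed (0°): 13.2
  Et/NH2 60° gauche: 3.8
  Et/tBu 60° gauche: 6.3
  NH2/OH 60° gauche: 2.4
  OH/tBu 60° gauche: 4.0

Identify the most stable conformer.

A (staggered): OH(120°)/NH2(60°) gauche 2.4; OH(120°)/tBu(180°) gauche 4.0; Et(240°)/tBu(180°) gauche 6.3 → 12.7 kJ/mol.
B (staggered): OH(120°)/tBu(60°) gauche 4.0; Et(240°)/NH2(300°) gauche 3.8 → 7.8 kJ/mol.
C (eclipsed): H(0°)/tBu(0°) eclipsed 10.5; OH(120°)/H(120°) eclipsed 5.4; Et(240°)/NH2(240°) eclipsed 10.0 → 25.9 kJ/mol.
D (staggered): OH(120°)/NH2(180°) gauche 2.4; Et(240°)/NH2(180°) gauche 3.8; Et(240°)/tBu(300°) gauche 6.3 → 12.5 kJ/mol.
B has the lowest total (7.8 kJ/mol).

B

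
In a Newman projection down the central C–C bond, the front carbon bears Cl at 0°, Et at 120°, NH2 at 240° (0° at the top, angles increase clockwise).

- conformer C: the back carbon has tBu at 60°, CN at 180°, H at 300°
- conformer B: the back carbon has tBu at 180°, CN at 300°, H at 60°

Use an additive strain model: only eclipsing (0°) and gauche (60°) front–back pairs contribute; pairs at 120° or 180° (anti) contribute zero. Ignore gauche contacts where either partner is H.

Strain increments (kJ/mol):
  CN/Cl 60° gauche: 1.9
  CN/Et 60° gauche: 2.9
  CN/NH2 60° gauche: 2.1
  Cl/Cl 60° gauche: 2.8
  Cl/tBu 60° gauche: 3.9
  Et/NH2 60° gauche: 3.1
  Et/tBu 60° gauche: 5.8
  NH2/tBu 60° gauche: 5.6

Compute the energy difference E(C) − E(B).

C (staggered): Cl–tBu gauche, Et–tBu gauche, Et–CN gauche, NH2–CN gauche; 3.9 + 5.8 + 2.9 + 2.1 = 14.7 kJ/mol.
B (staggered): Cl–CN gauche, Et–tBu gauche, NH2–tBu gauche, NH2–CN gauche; 1.9 + 5.8 + 5.6 + 2.1 = 15.4 kJ/mol.
E(C) − E(B) = 14.7 − 15.4 = -0.7 kJ/mol.

-0.7 kJ/mol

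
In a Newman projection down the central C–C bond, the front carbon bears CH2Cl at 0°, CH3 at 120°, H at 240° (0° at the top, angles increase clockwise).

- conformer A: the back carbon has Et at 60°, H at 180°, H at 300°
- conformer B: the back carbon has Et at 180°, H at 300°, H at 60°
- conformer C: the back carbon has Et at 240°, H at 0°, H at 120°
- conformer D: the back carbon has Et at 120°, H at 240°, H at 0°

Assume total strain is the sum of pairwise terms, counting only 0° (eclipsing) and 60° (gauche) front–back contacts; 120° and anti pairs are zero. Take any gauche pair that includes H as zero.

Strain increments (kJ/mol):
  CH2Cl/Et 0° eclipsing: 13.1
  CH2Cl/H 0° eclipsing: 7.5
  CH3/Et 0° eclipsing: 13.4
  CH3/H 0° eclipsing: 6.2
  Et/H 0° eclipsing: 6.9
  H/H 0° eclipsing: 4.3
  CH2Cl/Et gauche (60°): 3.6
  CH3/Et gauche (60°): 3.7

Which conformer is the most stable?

B

A is staggered. CH2Cl at 0° is gauche with Et at 60° (3.6); CH3 at 120° is gauche with Et at 60° (3.7). Total 7.3 kJ/mol.
B is staggered. CH3 at 120° is gauche with Et at 180° (3.7). Total 3.7 kJ/mol.
C is eclipsed. CH2Cl at 0° is eclipsed with H at 0° (7.5); CH3 at 120° is eclipsed with H at 120° (6.2); H at 240° is eclipsed with Et at 240° (6.9). Total 20.6 kJ/mol.
D is eclipsed. CH2Cl at 0° is eclipsed with H at 0° (7.5); CH3 at 120° is eclipsed with Et at 120° (13.4); H at 240° is eclipsed with H at 240° (4.3). Total 25.2 kJ/mol.
B has the lowest total (3.7 kJ/mol).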